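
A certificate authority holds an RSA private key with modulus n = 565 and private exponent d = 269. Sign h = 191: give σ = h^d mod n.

266

Squares mod 565: h^1≡191, h^2≡321, h^4≡211, h^8≡451, h^16≡1, h^32≡1, h^64≡1, h^128≡1, h^256≡1
269 = 256 + 8 + 4 + 1, so h^269 ≡ 1·451·211·191 ≡ 266 (mod 565)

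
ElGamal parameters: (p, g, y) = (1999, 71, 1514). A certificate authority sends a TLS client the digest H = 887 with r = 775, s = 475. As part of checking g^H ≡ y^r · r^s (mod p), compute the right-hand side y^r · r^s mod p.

1514^775 mod 1999 = 1164
775^475 mod 1999 = 892
y^r · r^s ≡ 1164·892 = 1038288 ≡ 807 (mod 1999)

807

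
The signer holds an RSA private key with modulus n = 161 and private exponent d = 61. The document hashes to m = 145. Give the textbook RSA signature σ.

19

m^2 ≡ 145^2 = 21025 ≡ 95
m^4 ≡ 95^2 = 9025 ≡ 9
m^8 ≡ 9^2 = 81
m^16 ≡ 81^2 = 6561 ≡ 121
m^32 ≡ 121^2 = 14641 ≡ 151
61 = 32 + 16 + 8 + 4 + 1, so m^61 ≡ 151·121·81·9·145 ≡ 19 (mod 161)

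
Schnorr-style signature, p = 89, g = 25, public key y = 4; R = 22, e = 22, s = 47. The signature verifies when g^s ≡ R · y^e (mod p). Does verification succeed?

g^s mod p:
Squares mod 89: 25^1≡25, 25^2≡2, 25^4≡4, 25^8≡16, 25^16≡78, 25^32≡32
47 = 32 + 8 + 4 + 2 + 1, so 25^47 ≡ 32·16·4·2·25 ≡ 50 (mod 89)
R · y^e mod p:
Squares mod 89: 4^1≡4, 4^2≡16, 4^4≡78, 4^8≡32, 4^16≡45
22 = 16 + 4 + 2, so 4^22 ≡ 45·78·16 ≡ 1 (mod 89)
22·1 = 22 ≡ 22 (mod 89)
50 ≠ 22; the check fails.

fails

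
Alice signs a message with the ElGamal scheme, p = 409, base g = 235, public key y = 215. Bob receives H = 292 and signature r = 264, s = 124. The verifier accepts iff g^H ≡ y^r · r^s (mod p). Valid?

Left side g^H mod p:
235^2 = 55225 ≡ 10
235^4 ≡ 10^2 = 100
235^8 ≡ 100^2 = 10000 ≡ 184
235^16 ≡ 184^2 = 33856 ≡ 318
235^32 ≡ 318^2 = 101124 ≡ 101
235^64 ≡ 101^2 = 10201 ≡ 385
235^128 ≡ 385^2 = 148225 ≡ 167
235^256 ≡ 167^2 = 27889 ≡ 77
292 = 256 + 32 + 4, so 235^292 ≡ 77·101·100 ≡ 191 (mod 409)
Right side y^r · r^s mod p:
215^2 = 46225 ≡ 8
215^4 ≡ 8^2 = 64
215^8 ≡ 64^2 = 4096 ≡ 6
215^16 ≡ 6^2 = 36
215^32 ≡ 36^2 = 1296 ≡ 69
215^64 ≡ 69^2 = 4761 ≡ 262
215^128 ≡ 262^2 = 68644 ≡ 341
215^256 ≡ 341^2 = 116281 ≡ 125
264 = 256 + 8, so 215^264 ≡ 125·6 ≡ 341 (mod 409)
264^2 = 69696 ≡ 166
264^4 ≡ 166^2 = 27556 ≡ 153
264^8 ≡ 153^2 = 23409 ≡ 96
264^16 ≡ 96^2 = 9216 ≡ 218
264^32 ≡ 218^2 = 47524 ≡ 80
264^64 ≡ 80^2 = 6400 ≡ 265
124 = 64 + 32 + 16 + 8 + 4, so 264^124 ≡ 265·80·218·96·153 ≡ 328 (mod 409)
341·328 = 111848 ≡ 191 (mod 409)
191 ≡ 191 (mod 409), so the signature is genuine.

yes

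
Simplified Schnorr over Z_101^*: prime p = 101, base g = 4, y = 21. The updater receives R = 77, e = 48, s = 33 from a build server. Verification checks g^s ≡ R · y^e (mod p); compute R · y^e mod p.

13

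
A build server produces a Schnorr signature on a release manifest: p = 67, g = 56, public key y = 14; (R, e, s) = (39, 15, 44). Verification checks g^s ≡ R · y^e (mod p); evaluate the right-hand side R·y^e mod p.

14^2 = 196 ≡ 62
14^4 ≡ 62^2 = 3844 ≡ 25
14^8 ≡ 25^2 = 625 ≡ 22
15 = 8 + 4 + 2 + 1, so 14^15 ≡ 22·25·62·14 ≡ 25 (mod 67)
R · y^e ≡ 39·25 = 975 ≡ 37 (mod 67)

37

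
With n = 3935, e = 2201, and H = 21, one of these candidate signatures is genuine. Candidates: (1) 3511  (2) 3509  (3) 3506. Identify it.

3

Candidate 1: Squares mod 3935: 3511^1≡3511, 3511^2≡2701, 3511^4≡3846, 3511^8≡51, 3511^16≡2601, 3511^32≡936, 3511^64≡2526, 3511^128≡2041, 3511^256≡2451, 3511^512≡2591, 3511^1024≡171, 3511^2048≡1696; 2201 = 2048 + 128 + 16 + 8 + 1, so 3511^2201 ≡ 1696·2041·2601·51·3511 ≡ 1511 (mod 3935)
Candidate 2: Squares mod 3935: 3509^1≡3509, 3509^2≡466, 3509^4≡731, 3509^8≡3136, 3509^16≡931, 3509^32≡1061, 3509^64≡311, 3509^128≡2281, 3509^256≡891, 3509^512≡2946, 3509^1024≡2241, 3509^2048≡1021; 2201 = 2048 + 128 + 16 + 8 + 1, so 3509^2201 ≡ 1021·2281·931·3136·3509 ≡ 324 (mod 3935)
Candidate 3: Squares mod 3935: 3506^1≡3506, 3506^2≡3031, 3506^4≡2671, 3506^8≡86, 3506^16≡3461, 3506^32≡381, 3506^64≡3501, 3506^128≡3411, 3506^256≡3061, 3506^512≡486, 3506^1024≡96, 3506^2048≡1346; 2201 = 2048 + 128 + 16 + 8 + 1, so 3506^2201 ≡ 1346·3411·3461·86·3506 ≡ 21 (mod 3935)
  → matches H = 21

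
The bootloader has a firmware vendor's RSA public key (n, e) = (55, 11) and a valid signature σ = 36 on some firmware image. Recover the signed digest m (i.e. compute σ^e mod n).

σ^2 ≡ 36^2 = 1296 ≡ 31
σ^4 ≡ 31^2 = 961 ≡ 26
σ^8 ≡ 26^2 = 676 ≡ 16
11 = 8 + 2 + 1, so σ^11 ≡ 16·31·36 ≡ 36 (mod 55)

36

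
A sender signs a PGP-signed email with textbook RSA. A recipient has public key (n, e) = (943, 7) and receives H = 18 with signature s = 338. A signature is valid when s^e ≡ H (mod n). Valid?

Squares mod 943: s^1≡338, s^2≡141, s^4≡78
7 = 4 + 2 + 1, so s^7 ≡ 78·141·338 ≡ 18 (mod 943)
18 = H, so the signature checks out.

yes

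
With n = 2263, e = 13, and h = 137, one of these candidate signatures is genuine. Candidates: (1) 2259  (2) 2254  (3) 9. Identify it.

2

Candidate 1: Squares mod 2263: 2259^1≡2259, 2259^2≡16, 2259^4≡256, 2259^8≡2172; 13 = 8 + 4 + 1, so 2259^13 ≡ 2172·256·2259 ≡ 401 (mod 2263)
Candidate 2: Squares mod 2263: 2254^1≡2254, 2254^2≡81, 2254^4≡2035, 2254^8≡2198; 13 = 8 + 4 + 1, so 2254^13 ≡ 2198·2035·2254 ≡ 137 (mod 2263)
  → matches h = 137
Candidate 3: Squares mod 2263: 9^1≡9, 9^2≡81, 9^4≡2035, 9^8≡2198; 13 = 8 + 4 + 1, so 9^13 ≡ 2198·2035·9 ≡ 2126 (mod 2263)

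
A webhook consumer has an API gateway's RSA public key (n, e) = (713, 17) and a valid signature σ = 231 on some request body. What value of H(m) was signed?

σ^2 ≡ 231^2 = 53361 ≡ 599
σ^4 ≡ 599^2 = 358801 ≡ 162
σ^8 ≡ 162^2 = 26244 ≡ 576
σ^16 ≡ 576^2 = 331776 ≡ 231
17 = 16 + 1, so σ^17 ≡ 231·231 ≡ 599 (mod 713)

599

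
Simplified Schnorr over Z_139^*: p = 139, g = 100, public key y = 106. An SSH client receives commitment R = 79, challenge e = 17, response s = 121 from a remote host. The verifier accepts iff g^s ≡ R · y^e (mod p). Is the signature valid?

g^s mod p:
Squares mod 139: 100^1≡100, 100^2≡131, 100^4≡64, 100^8≡65, 100^16≡55, 100^32≡106, 100^64≡116
121 = 64 + 32 + 16 + 8 + 1, so 100^121 ≡ 116·106·55·65·100 ≡ 44 (mod 139)
R · y^e mod p:
Squares mod 139: 106^1≡106, 106^2≡116, 106^4≡112, 106^8≡34, 106^16≡44
17 = 16 + 1, so 106^17 ≡ 44·106 ≡ 77 (mod 139)
79·77 = 6083 ≡ 106 (mod 139)
44 ≠ 106; the check fails.

invalid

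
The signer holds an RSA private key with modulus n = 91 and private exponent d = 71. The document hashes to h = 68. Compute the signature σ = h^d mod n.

87

h^2 ≡ 68^2 = 4624 ≡ 74
h^4 ≡ 74^2 = 5476 ≡ 16
h^8 ≡ 16^2 = 256 ≡ 74
h^16 ≡ 74^2 = 5476 ≡ 16
h^32 ≡ 16^2 = 256 ≡ 74
h^64 ≡ 74^2 = 5476 ≡ 16
71 = 64 + 4 + 2 + 1, so h^71 ≡ 16·16·74·68 ≡ 87 (mod 91)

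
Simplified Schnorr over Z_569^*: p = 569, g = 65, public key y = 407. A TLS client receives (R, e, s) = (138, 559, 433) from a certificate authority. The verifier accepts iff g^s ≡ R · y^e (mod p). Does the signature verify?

g^s mod p:
65^2 = 4225 ≡ 242
65^4 ≡ 242^2 = 58564 ≡ 526
65^8 ≡ 526^2 = 276676 ≡ 142
65^16 ≡ 142^2 = 20164 ≡ 249
65^32 ≡ 249^2 = 62001 ≡ 549
65^64 ≡ 549^2 = 301401 ≡ 400
65^128 ≡ 400^2 = 160000 ≡ 111
65^256 ≡ 111^2 = 12321 ≡ 372
433 = 256 + 128 + 32 + 16 + 1, so 65^433 ≡ 372·111·549·249·65 ≡ 418 (mod 569)
R · y^e mod p:
407^2 = 165649 ≡ 70
407^4 ≡ 70^2 = 4900 ≡ 348
407^8 ≡ 348^2 = 121104 ≡ 476
407^16 ≡ 476^2 = 226576 ≡ 114
407^32 ≡ 114^2 = 12996 ≡ 478
407^64 ≡ 478^2 = 228484 ≡ 315
407^128 ≡ 315^2 = 99225 ≡ 219
407^256 ≡ 219^2 = 47961 ≡ 165
407^512 ≡ 165^2 = 27225 ≡ 482
559 = 512 + 32 + 8 + 4 + 2 + 1, so 407^559 ≡ 482·478·476·348·70·407 ≡ 182 (mod 569)
138·182 = 25116 ≡ 80 (mod 569)
418 ≠ 80; the check fails.

does not verify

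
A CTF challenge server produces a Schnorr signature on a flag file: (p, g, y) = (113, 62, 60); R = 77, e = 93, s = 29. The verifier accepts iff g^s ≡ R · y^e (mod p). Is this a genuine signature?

forged

g^s mod p:
62^2 = 3844 ≡ 2
62^4 ≡ 2^2 = 4
62^8 ≡ 4^2 = 16
62^16 ≡ 16^2 = 256 ≡ 30
29 = 16 + 8 + 4 + 1, so 62^29 ≡ 30·16·4·62 ≡ 51 (mod 113)
R · y^e mod p:
60^2 = 3600 ≡ 97
60^4 ≡ 97^2 = 9409 ≡ 30
60^8 ≡ 30^2 = 900 ≡ 109
60^16 ≡ 109^2 = 11881 ≡ 16
60^32 ≡ 16^2 = 256 ≡ 30
60^64 ≡ 30^2 = 900 ≡ 109
93 = 64 + 16 + 8 + 4 + 1, so 60^93 ≡ 109·16·109·30·60 ≡ 99 (mod 113)
77·99 = 7623 ≡ 52 (mod 113)
51 ≠ 52; the check fails.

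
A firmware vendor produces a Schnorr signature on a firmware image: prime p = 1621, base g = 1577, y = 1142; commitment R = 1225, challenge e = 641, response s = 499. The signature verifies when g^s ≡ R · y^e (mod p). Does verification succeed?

passes

g^s mod p:
1577^2 = 2486929 ≡ 315
1577^4 ≡ 315^2 = 99225 ≡ 344
1577^8 ≡ 344^2 = 118336 ≡ 3
1577^16 ≡ 3^2 = 9
1577^32 ≡ 9^2 = 81
1577^64 ≡ 81^2 = 6561 ≡ 77
1577^128 ≡ 77^2 = 5929 ≡ 1066
1577^256 ≡ 1066^2 = 1136356 ≡ 35
499 = 256 + 128 + 64 + 32 + 16 + 2 + 1, so 1577^499 ≡ 35·1066·77·81·9·315·1577 ≡ 344 (mod 1621)
R · y^e mod p:
1142^2 = 1304164 ≡ 880
1142^4 ≡ 880^2 = 774400 ≡ 1183
1142^8 ≡ 1183^2 = 1399489 ≡ 566
1142^16 ≡ 566^2 = 320356 ≡ 1019
1142^32 ≡ 1019^2 = 1038361 ≡ 921
1142^64 ≡ 921^2 = 848241 ≡ 458
1142^128 ≡ 458^2 = 209764 ≡ 655
1142^256 ≡ 655^2 = 429025 ≡ 1081
1142^512 ≡ 1081^2 = 1168561 ≡ 1441
641 = 512 + 128 + 1, so 1142^641 ≡ 1441·655·1142 ≡ 81 (mod 1621)
1225·81 = 99225 ≡ 344 (mod 1621)
344 ≡ 344 (mod 1621); signature holds.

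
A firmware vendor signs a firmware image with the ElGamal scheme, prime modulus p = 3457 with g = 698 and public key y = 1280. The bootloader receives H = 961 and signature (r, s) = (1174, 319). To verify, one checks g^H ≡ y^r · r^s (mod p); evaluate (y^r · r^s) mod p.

Squares mod 3457: 1280^1≡1280, 1280^2≡3239, 1280^4≡2583, 1280^8≡3336, 1280^16≡813, 1280^32≡682, 1280^64≡1886, 1280^128≡3200, 1280^256≡366, 1280^512≡2590, 1280^1024≡1520
1174 = 1024 + 128 + 16 + 4 + 2, so 1280^1174 ≡ 1520·3200·813·2583·3239 ≡ 1260 (mod 3457)
Squares mod 3457: 1174^1≡1174, 1174^2≡2390, 1174^4≡1136, 1174^8≡1035, 1174^16≡3012, 1174^32≡976, 1174^64≡1901, 1174^128≡1236, 1174^256≡3159
319 = 256 + 32 + 16 + 8 + 4 + 2 + 1, so 1174^319 ≡ 3159·976·3012·1035·1136·2390·1174 ≡ 2680 (mod 3457)
y^r · r^s ≡ 1260·2680 = 3376800 ≡ 2768 (mod 3457)

2768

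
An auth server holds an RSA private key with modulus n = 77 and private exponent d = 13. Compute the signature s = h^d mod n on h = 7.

35

h^2 ≡ 7^2 = 49
h^4 ≡ 49^2 = 2401 ≡ 14
h^8 ≡ 14^2 = 196 ≡ 42
13 = 8 + 4 + 1, so h^13 ≡ 42·14·7 ≡ 35 (mod 77)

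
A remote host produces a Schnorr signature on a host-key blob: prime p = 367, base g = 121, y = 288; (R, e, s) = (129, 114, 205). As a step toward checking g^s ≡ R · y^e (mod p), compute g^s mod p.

Squares mod 367: 121^1≡121, 121^2≡328, 121^4≡53, 121^8≡240, 121^16≡348, 121^32≡361, 121^64≡36, 121^128≡195
205 = 128 + 64 + 8 + 4 + 1, so 121^205 ≡ 195·36·240·53·121 ≡ 4 (mod 367)

4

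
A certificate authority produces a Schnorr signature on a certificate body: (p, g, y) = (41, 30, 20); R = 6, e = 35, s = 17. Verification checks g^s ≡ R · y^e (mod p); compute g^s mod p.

13

Squares mod 41: 30^1≡30, 30^2≡39, 30^4≡4, 30^8≡16, 30^16≡10
17 = 16 + 1, so 30^17 ≡ 10·30 ≡ 13 (mod 41)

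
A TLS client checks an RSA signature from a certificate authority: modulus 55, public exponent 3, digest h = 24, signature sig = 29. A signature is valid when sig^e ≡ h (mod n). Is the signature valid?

sig^3 mod 55 = 24
24 = h, so the signature checks out.

valid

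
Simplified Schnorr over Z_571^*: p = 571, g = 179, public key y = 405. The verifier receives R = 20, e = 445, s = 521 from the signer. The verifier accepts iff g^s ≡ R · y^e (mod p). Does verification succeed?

g^s mod p:
Squares mod 571: 179^1≡179, 179^2≡65, 179^4≡228, 179^8≡23, 179^16≡529, 179^32≡51, 179^64≡317, 179^128≡564, 179^256≡49, 179^512≡117
521 = 512 + 8 + 1, so 179^521 ≡ 117·23·179 ≡ 336 (mod 571)
R · y^e mod p:
Squares mod 571: 405^1≡405, 405^2≡148, 405^4≡206, 405^8≡182, 405^16≡6, 405^32≡36, 405^64≡154, 405^128≡305, 405^256≡523
445 = 256 + 128 + 32 + 16 + 8 + 4 + 1, so 405^445 ≡ 523·305·36·6·182·206·405 ≡ 131 (mod 571)
20·131 = 2620 ≡ 336 (mod 571)
336 ≡ 336 (mod 571); signature holds.

passes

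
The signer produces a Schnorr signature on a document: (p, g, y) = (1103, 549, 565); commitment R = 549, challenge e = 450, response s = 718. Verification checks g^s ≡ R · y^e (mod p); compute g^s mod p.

143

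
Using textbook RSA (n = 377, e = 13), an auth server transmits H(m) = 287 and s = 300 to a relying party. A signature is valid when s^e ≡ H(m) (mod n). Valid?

Squares mod 377: s^1≡300, s^2≡274, s^4≡53, s^8≡170
13 = 8 + 4 + 1, so s^13 ≡ 170·53·300 ≡ 287 (mod 377)
Since 287 equals the digest 287, verification succeeds.

yes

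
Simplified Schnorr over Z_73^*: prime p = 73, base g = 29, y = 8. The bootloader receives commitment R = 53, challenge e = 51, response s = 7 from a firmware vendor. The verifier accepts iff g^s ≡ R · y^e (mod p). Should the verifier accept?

reject

g^s mod p:
Squares mod 73: 29^1≡29, 29^2≡38, 29^4≡57
7 = 4 + 2 + 1, so 29^7 ≡ 57·38·29 ≡ 34 (mod 73)
R · y^e mod p:
Squares mod 73: 8^1≡8, 8^2≡64, 8^4≡8, 8^8≡64, 8^16≡8, 8^32≡64
51 = 32 + 16 + 2 + 1, so 8^51 ≡ 64·8·64·8 ≡ 1 (mod 73)
53·1 = 53 ≡ 53 (mod 73)
34 ≠ 53; the check fails.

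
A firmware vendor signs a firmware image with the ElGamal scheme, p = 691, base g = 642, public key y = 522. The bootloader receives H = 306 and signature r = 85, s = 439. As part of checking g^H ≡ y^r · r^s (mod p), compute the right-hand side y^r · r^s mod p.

522^2 = 272484 ≡ 230
522^4 ≡ 230^2 = 52900 ≡ 384
522^8 ≡ 384^2 = 147456 ≡ 273
522^16 ≡ 273^2 = 74529 ≡ 592
522^32 ≡ 592^2 = 350464 ≡ 127
522^64 ≡ 127^2 = 16129 ≡ 236
85 = 64 + 16 + 4 + 1, so 522^85 ≡ 236·592·384·522 ≡ 630 (mod 691)
85^2 = 7225 ≡ 315
85^4 ≡ 315^2 = 99225 ≡ 412
85^8 ≡ 412^2 = 169744 ≡ 449
85^16 ≡ 449^2 = 201601 ≡ 520
85^32 ≡ 520^2 = 270400 ≡ 219
85^64 ≡ 219^2 = 47961 ≡ 282
85^128 ≡ 282^2 = 79524 ≡ 59
85^256 ≡ 59^2 = 3481 ≡ 26
439 = 256 + 128 + 32 + 16 + 4 + 2 + 1, so 85^439 ≡ 26·59·219·520·412·315·85 ≡ 337 (mod 691)
y^r · r^s ≡ 630·337 = 212310 ≡ 173 (mod 691)

173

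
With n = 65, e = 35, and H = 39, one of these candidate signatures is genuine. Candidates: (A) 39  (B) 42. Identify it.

Candidate A: 39^35 mod 65 = 39
  → matches H = 39
Candidate B: 42^35 mod 65 = 48

A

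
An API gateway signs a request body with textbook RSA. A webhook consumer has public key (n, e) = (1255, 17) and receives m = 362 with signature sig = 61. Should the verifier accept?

sig^2 ≡ 61^2 = 3721 ≡ 1211
sig^4 ≡ 1211^2 = 1466521 ≡ 681
sig^8 ≡ 681^2 = 463761 ≡ 666
sig^16 ≡ 666^2 = 443556 ≡ 541
17 = 16 + 1, so sig^17 ≡ 541·61 ≡ 371 (mod 1255)
sig^17 mod 1255 = 371, but m = 362.

reject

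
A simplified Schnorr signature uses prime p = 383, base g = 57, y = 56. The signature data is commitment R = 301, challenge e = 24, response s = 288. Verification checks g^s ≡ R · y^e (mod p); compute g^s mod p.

232

57^2 = 3249 ≡ 185
57^4 ≡ 185^2 = 34225 ≡ 138
57^8 ≡ 138^2 = 19044 ≡ 277
57^16 ≡ 277^2 = 76729 ≡ 129
57^32 ≡ 129^2 = 16641 ≡ 172
57^64 ≡ 172^2 = 29584 ≡ 93
57^128 ≡ 93^2 = 8649 ≡ 223
57^256 ≡ 223^2 = 49729 ≡ 322
288 = 256 + 32, so 57^288 ≡ 322·172 ≡ 232 (mod 383)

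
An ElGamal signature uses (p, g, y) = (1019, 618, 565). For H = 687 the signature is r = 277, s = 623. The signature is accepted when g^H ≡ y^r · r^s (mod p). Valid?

Left side g^H mod p:
618^2 = 381924 ≡ 818
618^4 ≡ 818^2 = 669124 ≡ 660
618^8 ≡ 660^2 = 435600 ≡ 487
618^16 ≡ 487^2 = 237169 ≡ 761
618^32 ≡ 761^2 = 579121 ≡ 329
618^64 ≡ 329^2 = 108241 ≡ 227
618^128 ≡ 227^2 = 51529 ≡ 579
618^256 ≡ 579^2 = 335241 ≡ 1009
618^512 ≡ 1009^2 = 1018081 ≡ 100
687 = 512 + 128 + 32 + 8 + 4 + 2 + 1, so 618^687 ≡ 100·579·329·487·660·818·618 ≡ 768 (mod 1019)
Right side y^r · r^s mod p:
565^2 = 319225 ≡ 278
565^4 ≡ 278^2 = 77284 ≡ 859
565^8 ≡ 859^2 = 737881 ≡ 125
565^16 ≡ 125^2 = 15625 ≡ 340
565^32 ≡ 340^2 = 115600 ≡ 453
565^64 ≡ 453^2 = 205209 ≡ 390
565^128 ≡ 390^2 = 152100 ≡ 269
565^256 ≡ 269^2 = 72361 ≡ 12
277 = 256 + 16 + 4 + 1, so 565^277 ≡ 12·340·859·565 ≡ 145 (mod 1019)
277^2 = 76729 ≡ 304
277^4 ≡ 304^2 = 92416 ≡ 706
277^8 ≡ 706^2 = 498436 ≡ 145
277^16 ≡ 145^2 = 21025 ≡ 645
277^32 ≡ 645^2 = 416025 ≡ 273
277^64 ≡ 273^2 = 74529 ≡ 142
277^128 ≡ 142^2 = 20164 ≡ 803
277^256 ≡ 803^2 = 644809 ≡ 801
277^512 ≡ 801^2 = 641601 ≡ 650
623 = 512 + 64 + 32 + 8 + 4 + 2 + 1, so 277^623 ≡ 650·142·273·145·706·304·277 ≡ 666 (mod 1019)
145·666 = 96570 ≡ 784 (mod 1019)
768 ≠ 784, so verification fails.

no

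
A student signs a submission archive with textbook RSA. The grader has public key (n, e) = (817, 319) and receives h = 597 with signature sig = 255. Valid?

sig^2 ≡ 255^2 = 65025 ≡ 482
sig^4 ≡ 482^2 = 232324 ≡ 296
sig^8 ≡ 296^2 = 87616 ≡ 197
sig^16 ≡ 197^2 = 38809 ≡ 410
sig^32 ≡ 410^2 = 168100 ≡ 615
sig^64 ≡ 615^2 = 378225 ≡ 771
sig^128 ≡ 771^2 = 594441 ≡ 482
sig^256 ≡ 482^2 = 232324 ≡ 296
319 = 256 + 32 + 16 + 8 + 4 + 2 + 1, so sig^319 ≡ 296·615·410·197·296·482·255 ≡ 597 (mod 817)
Since 597 equals the digest 597, verification succeeds.

yes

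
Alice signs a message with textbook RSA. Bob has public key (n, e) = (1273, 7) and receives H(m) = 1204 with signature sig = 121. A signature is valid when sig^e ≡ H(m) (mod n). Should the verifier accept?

sig^2 ≡ 121^2 = 14641 ≡ 638
sig^4 ≡ 638^2 = 407044 ≡ 957
7 = 4 + 2 + 1, so sig^7 ≡ 957·638·121 ≡ 1204 (mod 1273)
Since 1204 equals the digest 1204, verification succeeds.

accept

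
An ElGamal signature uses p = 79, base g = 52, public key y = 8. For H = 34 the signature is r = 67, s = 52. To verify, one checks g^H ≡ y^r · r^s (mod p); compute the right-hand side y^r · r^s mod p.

8^2 = 64
8^4 ≡ 64^2 = 4096 ≡ 67
8^8 ≡ 67^2 = 4489 ≡ 65
8^16 ≡ 65^2 = 4225 ≡ 38
8^32 ≡ 38^2 = 1444 ≡ 22
8^64 ≡ 22^2 = 484 ≡ 10
67 = 64 + 2 + 1, so 8^67 ≡ 10·64·8 ≡ 64 (mod 79)
67^2 = 4489 ≡ 65
67^4 ≡ 65^2 = 4225 ≡ 38
67^8 ≡ 38^2 = 1444 ≡ 22
67^16 ≡ 22^2 = 484 ≡ 10
67^32 ≡ 10^2 = 100 ≡ 21
52 = 32 + 16 + 4, so 67^52 ≡ 21·10·38 ≡ 1 (mod 79)
y^r · r^s ≡ 64·1 = 64 ≡ 64 (mod 79)

64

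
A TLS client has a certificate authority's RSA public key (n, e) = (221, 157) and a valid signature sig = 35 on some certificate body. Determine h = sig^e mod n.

35

sig^157 mod 221 = 35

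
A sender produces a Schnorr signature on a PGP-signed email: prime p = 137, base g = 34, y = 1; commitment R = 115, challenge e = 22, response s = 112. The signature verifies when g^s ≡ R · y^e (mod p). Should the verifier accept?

g^s mod p:
34^112 mod 137 = 56
R · y^e mod p:
1^22 mod 137 = 1
115·1 = 115 ≡ 115 (mod 137)
56 ≠ 115; the check fails.

reject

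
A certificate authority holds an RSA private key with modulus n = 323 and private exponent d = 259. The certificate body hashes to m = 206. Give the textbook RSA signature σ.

m^2 ≡ 206^2 = 42436 ≡ 123
m^4 ≡ 123^2 = 15129 ≡ 271
m^8 ≡ 271^2 = 73441 ≡ 120
m^16 ≡ 120^2 = 14400 ≡ 188
m^32 ≡ 188^2 = 35344 ≡ 137
m^64 ≡ 137^2 = 18769 ≡ 35
m^128 ≡ 35^2 = 1225 ≡ 256
m^256 ≡ 256^2 = 65536 ≡ 290
259 = 256 + 2 + 1, so m^259 ≡ 290·123·206 ≡ 93 (mod 323)

93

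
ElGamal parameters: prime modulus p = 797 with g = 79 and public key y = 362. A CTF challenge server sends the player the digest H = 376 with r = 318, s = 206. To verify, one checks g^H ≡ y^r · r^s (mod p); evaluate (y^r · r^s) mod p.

362^318 mod 797 = 165
318^206 mod 797 = 387
y^r · r^s ≡ 165·387 = 63855 ≡ 95 (mod 797)

95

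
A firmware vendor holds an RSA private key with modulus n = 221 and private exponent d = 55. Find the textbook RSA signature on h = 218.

23

h^2 ≡ 218^2 = 47524 ≡ 9
h^4 ≡ 9^2 = 81
h^8 ≡ 81^2 = 6561 ≡ 152
h^16 ≡ 152^2 = 23104 ≡ 120
h^32 ≡ 120^2 = 14400 ≡ 35
55 = 32 + 16 + 4 + 2 + 1, so h^55 ≡ 35·120·81·9·218 ≡ 23 (mod 221)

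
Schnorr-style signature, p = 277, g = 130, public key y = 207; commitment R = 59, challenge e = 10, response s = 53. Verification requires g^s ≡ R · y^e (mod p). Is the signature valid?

g^s mod p:
Squares mod 277: 130^1≡130, 130^2≡3, 130^4≡9, 130^8≡81, 130^16≡190, 130^32≡90
53 = 32 + 16 + 4 + 1, so 130^53 ≡ 90·190·9·130 ≡ 121 (mod 277)
R · y^e mod p:
Squares mod 277: 207^1≡207, 207^2≡191, 207^4≡194, 207^8≡241
10 = 8 + 2, so 207^10 ≡ 241·191 ≡ 49 (mod 277)
59·49 = 2891 ≡ 121 (mod 277)
121 ≡ 121 (mod 277); signature holds.

valid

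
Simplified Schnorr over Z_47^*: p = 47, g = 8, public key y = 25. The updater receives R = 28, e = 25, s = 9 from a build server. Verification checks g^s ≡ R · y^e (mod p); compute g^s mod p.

8^2 = 64 ≡ 17
8^4 ≡ 17^2 = 289 ≡ 7
8^8 ≡ 7^2 = 49 ≡ 2
9 = 8 + 1, so 8^9 ≡ 2·8 ≡ 16 (mod 47)

16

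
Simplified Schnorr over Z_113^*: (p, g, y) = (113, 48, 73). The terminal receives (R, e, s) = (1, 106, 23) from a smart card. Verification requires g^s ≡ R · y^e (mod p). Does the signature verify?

g^s mod p:
Squares mod 113: 48^1≡48, 48^2≡44, 48^4≡15, 48^8≡112, 48^16≡1
23 = 16 + 4 + 2 + 1, so 48^23 ≡ 1·15·44·48 ≡ 40 (mod 113)
R · y^e mod p:
Squares mod 113: 73^1≡73, 73^2≡18, 73^4≡98, 73^8≡112, 73^16≡1, 73^32≡1, 73^64≡1
106 = 64 + 32 + 8 + 2, so 73^106 ≡ 1·1·112·18 ≡ 95 (mod 113)
1·95 = 95 ≡ 95 (mod 113)
40 ≠ 95; the check fails.

does not verify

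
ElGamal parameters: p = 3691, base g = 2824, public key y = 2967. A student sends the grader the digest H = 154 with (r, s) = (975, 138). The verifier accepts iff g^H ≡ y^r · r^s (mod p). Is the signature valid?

invalid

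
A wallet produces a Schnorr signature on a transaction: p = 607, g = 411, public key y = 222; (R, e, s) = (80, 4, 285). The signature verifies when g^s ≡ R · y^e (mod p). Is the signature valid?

valid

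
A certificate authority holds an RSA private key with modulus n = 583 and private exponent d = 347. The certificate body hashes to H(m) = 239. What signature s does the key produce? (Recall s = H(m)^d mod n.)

321

(H(m))^2 ≡ 239^2 = 57121 ≡ 570
(H(m))^4 ≡ 570^2 = 324900 ≡ 169
(H(m))^8 ≡ 169^2 = 28561 ≡ 577
(H(m))^16 ≡ 577^2 = 332929 ≡ 36
(H(m))^32 ≡ 36^2 = 1296 ≡ 130
(H(m))^64 ≡ 130^2 = 16900 ≡ 576
(H(m))^128 ≡ 576^2 = 331776 ≡ 49
(H(m))^256 ≡ 49^2 = 2401 ≡ 69
347 = 256 + 64 + 16 + 8 + 2 + 1, so (H(m))^347 ≡ 69·576·36·577·570·239 ≡ 321 (mod 583)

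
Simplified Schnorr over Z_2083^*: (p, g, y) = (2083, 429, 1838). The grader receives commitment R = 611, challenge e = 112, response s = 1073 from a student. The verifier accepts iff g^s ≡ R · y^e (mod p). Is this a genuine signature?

forged

g^s mod p:
429^2 = 184041 ≡ 737
429^4 ≡ 737^2 = 543169 ≡ 1589
429^8 ≡ 1589^2 = 2524921 ≡ 325
429^16 ≡ 325^2 = 105625 ≡ 1475
429^32 ≡ 1475^2 = 2175625 ≡ 973
429^64 ≡ 973^2 = 946729 ≡ 1047
429^128 ≡ 1047^2 = 1096209 ≡ 551
429^256 ≡ 551^2 = 303601 ≡ 1566
429^512 ≡ 1566^2 = 2452356 ≡ 665
429^1024 ≡ 665^2 = 442225 ≡ 629
1073 = 1024 + 32 + 16 + 1, so 429^1073 ≡ 629·973·1475·429 ≡ 973 (mod 2083)
R · y^e mod p:
1838^2 = 3378244 ≡ 1701
1838^4 ≡ 1701^2 = 2893401 ≡ 114
1838^8 ≡ 114^2 = 12996 ≡ 498
1838^16 ≡ 498^2 = 248004 ≡ 127
1838^32 ≡ 127^2 = 16129 ≡ 1548
1838^64 ≡ 1548^2 = 2396304 ≡ 854
112 = 64 + 32 + 16, so 1838^112 ≡ 854·1548·127 ≡ 1101 (mod 2083)
611·1101 = 672711 ≡ 1985 (mod 2083)
973 ≠ 1985; the check fails.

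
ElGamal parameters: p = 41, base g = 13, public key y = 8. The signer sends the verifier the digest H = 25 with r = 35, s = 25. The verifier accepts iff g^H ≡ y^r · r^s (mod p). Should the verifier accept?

accept

Left side g^H mod p:
13^2 = 169 ≡ 5
13^4 ≡ 5^2 = 25
13^8 ≡ 25^2 = 625 ≡ 10
13^16 ≡ 10^2 = 100 ≡ 18
25 = 16 + 8 + 1, so 13^25 ≡ 18·10·13 ≡ 3 (mod 41)
Right side y^r · r^s mod p:
8^2 = 64 ≡ 23
8^4 ≡ 23^2 = 529 ≡ 37
8^8 ≡ 37^2 = 1369 ≡ 16
8^16 ≡ 16^2 = 256 ≡ 10
8^32 ≡ 10^2 = 100 ≡ 18
35 = 32 + 2 + 1, so 8^35 ≡ 18·23·8 ≡ 32 (mod 41)
35^2 = 1225 ≡ 36
35^4 ≡ 36^2 = 1296 ≡ 25
35^8 ≡ 25^2 = 625 ≡ 10
35^16 ≡ 10^2 = 100 ≡ 18
25 = 16 + 8 + 1, so 35^25 ≡ 18·10·35 ≡ 27 (mod 41)
32·27 = 864 ≡ 3 (mod 41)
3 ≡ 3 (mod 41), so the signature is genuine.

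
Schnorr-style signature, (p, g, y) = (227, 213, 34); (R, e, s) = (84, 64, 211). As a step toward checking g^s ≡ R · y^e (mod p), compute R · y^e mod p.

12

34^2 = 1156 ≡ 21
34^4 ≡ 21^2 = 441 ≡ 214
34^8 ≡ 214^2 = 45796 ≡ 169
34^16 ≡ 169^2 = 28561 ≡ 186
34^32 ≡ 186^2 = 34596 ≡ 92
34^64 ≡ 92^2 = 8464 ≡ 65
R · y^e ≡ 84·65 = 5460 ≡ 12 (mod 227)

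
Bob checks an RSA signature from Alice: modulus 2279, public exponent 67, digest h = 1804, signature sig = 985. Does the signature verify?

does not verify

Squares mod 2279: sig^1≡985, sig^2≡1650, sig^4≡1374, sig^8≡864, sig^16≡1263, sig^32≡2148, sig^64≡1208
67 = 64 + 2 + 1, so sig^67 ≡ 1208·1650·985 ≡ 475 (mod 2279)
sig^67 mod 2279 = 475, but h = 1804.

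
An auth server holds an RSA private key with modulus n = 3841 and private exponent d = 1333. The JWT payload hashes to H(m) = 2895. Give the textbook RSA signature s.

2015

Squares mod 3841: (H(m))^1≡2895, (H(m))^2≡3804, (H(m))^4≡1369, (H(m))^8≡3594, (H(m))^16≡3394, (H(m))^32≡77, (H(m))^64≡2088, (H(m))^128≡209, (H(m))^256≡1430, (H(m))^512≡1488, (H(m))^1024≡1728
1333 = 1024 + 256 + 32 + 16 + 4 + 1, so (H(m))^1333 ≡ 1728·1430·77·3394·1369·2895 ≡ 2015 (mod 3841)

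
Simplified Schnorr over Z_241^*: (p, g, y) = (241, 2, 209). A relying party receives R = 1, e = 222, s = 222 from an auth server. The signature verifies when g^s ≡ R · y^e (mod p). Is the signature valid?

valid

g^s mod p:
2^222 mod 241 = 64
R · y^e mod p:
209^222 mod 241 = 64
1·64 = 64 ≡ 64 (mod 241)
64 ≡ 64 (mod 241); signature holds.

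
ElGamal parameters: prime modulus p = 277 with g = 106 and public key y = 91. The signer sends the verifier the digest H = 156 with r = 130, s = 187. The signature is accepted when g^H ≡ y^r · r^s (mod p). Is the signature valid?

Left side g^H mod p:
Squares mod 277: 106^1≡106, 106^2≡156, 106^4≡237, 106^8≡215, 106^16≡243, 106^32≡48, 106^64≡88, 106^128≡265
156 = 128 + 16 + 8 + 4, so 106^156 ≡ 265·243·215·237 ≡ 236 (mod 277)
Right side y^r · r^s mod p:
Squares mod 277: 91^1≡91, 91^2≡248, 91^4≡10, 91^8≡100, 91^16≡28, 91^32≡230, 91^64≡270, 91^128≡49
130 = 128 + 2, so 91^130 ≡ 49·248 ≡ 241 (mod 277)
Squares mod 277: 130^1≡130, 130^2≡3, 130^4≡9, 130^8≡81, 130^16≡190, 130^32≡90, 130^64≡67, 130^128≡57
187 = 128 + 32 + 16 + 8 + 2 + 1, so 130^187 ≡ 57·90·190·81·3·130 ≡ 75 (mod 277)
241·75 = 18075 ≡ 70 (mod 277)
236 ≠ 70, so verification fails.

invalid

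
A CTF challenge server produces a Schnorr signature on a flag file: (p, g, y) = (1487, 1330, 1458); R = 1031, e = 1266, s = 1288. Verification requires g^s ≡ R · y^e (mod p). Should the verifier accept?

g^s mod p:
1330^2 = 1768900 ≡ 857
1330^4 ≡ 857^2 = 734449 ≡ 1358
1330^8 ≡ 1358^2 = 1844164 ≡ 284
1330^16 ≡ 284^2 = 80656 ≡ 358
1330^32 ≡ 358^2 = 128164 ≡ 282
1330^64 ≡ 282^2 = 79524 ≡ 713
1330^128 ≡ 713^2 = 508369 ≡ 1302
1330^256 ≡ 1302^2 = 1695204 ≡ 24
1330^512 ≡ 24^2 = 576
1330^1024 ≡ 576^2 = 331776 ≡ 175
1288 = 1024 + 256 + 8, so 1330^1288 ≡ 175·24·284 ≡ 226 (mod 1487)
R · y^e mod p:
1458^2 = 2125764 ≡ 841
1458^4 ≡ 841^2 = 707281 ≡ 956
1458^8 ≡ 956^2 = 913936 ≡ 918
1458^16 ≡ 918^2 = 842724 ≡ 1082
1458^32 ≡ 1082^2 = 1170724 ≡ 455
1458^64 ≡ 455^2 = 207025 ≡ 332
1458^128 ≡ 332^2 = 110224 ≡ 186
1458^256 ≡ 186^2 = 34596 ≡ 395
1458^512 ≡ 395^2 = 156025 ≡ 1377
1458^1024 ≡ 1377^2 = 1896129 ≡ 204
1266 = 1024 + 128 + 64 + 32 + 16 + 2, so 1458^1266 ≡ 204·186·332·455·1082·841 ≡ 593 (mod 1487)
1031·593 = 611383 ≡ 226 (mod 1487)
226 ≡ 226 (mod 1487); signature holds.

accept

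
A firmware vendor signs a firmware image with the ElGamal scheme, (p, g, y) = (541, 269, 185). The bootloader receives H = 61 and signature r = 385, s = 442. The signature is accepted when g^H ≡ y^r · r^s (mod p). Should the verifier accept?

accept

Left side g^H mod p:
269^61 mod 541 = 73
Right side y^r · r^s mod p:
185^385 mod 541 = 509
385^442 mod 541 = 488
509·488 = 248392 ≡ 73 (mod 541)
73 ≡ 73 (mod 541), so the signature is genuine.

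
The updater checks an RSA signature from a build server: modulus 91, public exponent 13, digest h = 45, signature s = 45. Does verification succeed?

passes

s^13 mod 91 = 45
s^13 mod 91 = 45 matches h.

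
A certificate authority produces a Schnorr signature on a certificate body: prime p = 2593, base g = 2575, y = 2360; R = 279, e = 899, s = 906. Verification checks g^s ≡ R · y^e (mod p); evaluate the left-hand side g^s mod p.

2575^2 = 6630625 ≡ 324
2575^4 ≡ 324^2 = 104976 ≡ 1256
2575^8 ≡ 1256^2 = 1577536 ≡ 992
2575^16 ≡ 992^2 = 984064 ≡ 1317
2575^32 ≡ 1317^2 = 1734489 ≡ 2365
2575^64 ≡ 2365^2 = 5593225 ≡ 124
2575^128 ≡ 124^2 = 15376 ≡ 2411
2575^256 ≡ 2411^2 = 5812921 ≡ 2008
2575^512 ≡ 2008^2 = 4032064 ≡ 2542
906 = 512 + 256 + 128 + 8 + 2, so 2575^906 ≡ 2542·2008·2411·992·324 ≡ 2342 (mod 2593)

2342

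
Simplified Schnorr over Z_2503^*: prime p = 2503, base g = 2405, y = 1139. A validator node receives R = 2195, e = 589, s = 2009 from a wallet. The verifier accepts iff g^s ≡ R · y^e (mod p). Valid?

g^s mod p:
Squares mod 2503: 2405^1≡2405, 2405^2≡2095, 2405^4≡1266, 2405^8≡836, 2405^16≡559, 2405^32≡2109, 2405^64≡50, 2405^128≡2500, 2405^256≡9, 2405^512≡81, 2405^1024≡1555
2009 = 1024 + 512 + 256 + 128 + 64 + 16 + 8 + 1, so 2405^2009 ≡ 1555·81·9·2500·50·559·836·2405 ≡ 1536 (mod 2503)
R · y^e mod p:
Squares mod 2503: 1139^1≡1139, 1139^2≡767, 1139^4≡84, 1139^8≡2050, 1139^16≡2466, 1139^32≡1369, 1139^64≡1917, 1139^128≡485, 1139^256≡2446, 1139^512≡746
589 = 512 + 64 + 8 + 4 + 1, so 1139^589 ≡ 746·1917·2050·84·1139 ≡ 2433 (mod 2503)
2195·2433 = 5340435 ≡ 1536 (mod 2503)
1536 ≡ 1536 (mod 2503); signature holds.

yes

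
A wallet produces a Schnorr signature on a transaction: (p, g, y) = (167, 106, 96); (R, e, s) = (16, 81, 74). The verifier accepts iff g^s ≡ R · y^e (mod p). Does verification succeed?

g^s mod p:
106^2 = 11236 ≡ 47
106^4 ≡ 47^2 = 2209 ≡ 38
106^8 ≡ 38^2 = 1444 ≡ 108
106^16 ≡ 108^2 = 11664 ≡ 141
106^32 ≡ 141^2 = 19881 ≡ 8
106^64 ≡ 8^2 = 64
74 = 64 + 8 + 2, so 106^74 ≡ 64·108·47 ≡ 49 (mod 167)
R · y^e mod p:
96^2 = 9216 ≡ 31
96^4 ≡ 31^2 = 961 ≡ 126
96^8 ≡ 126^2 = 15876 ≡ 11
96^16 ≡ 11^2 = 121
96^32 ≡ 121^2 = 14641 ≡ 112
96^64 ≡ 112^2 = 12544 ≡ 19
81 = 64 + 16 + 1, so 96^81 ≡ 19·121·96 ≡ 97 (mod 167)
16·97 = 1552 ≡ 49 (mod 167)
49 ≡ 49 (mod 167); signature holds.

passes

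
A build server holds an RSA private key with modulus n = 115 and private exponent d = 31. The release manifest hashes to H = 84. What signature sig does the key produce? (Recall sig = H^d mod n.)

H^31 mod 115 = 14

14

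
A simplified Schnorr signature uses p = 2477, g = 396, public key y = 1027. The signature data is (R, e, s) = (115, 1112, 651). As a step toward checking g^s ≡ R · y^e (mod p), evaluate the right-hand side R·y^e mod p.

Squares mod 2477: 1027^1≡1027, 1027^2≡2004, 1027^4≡799, 1027^8≡1812, 1027^16≡1319, 1027^32≡907, 1027^64≡285, 1027^128≡1961, 1027^256≡1217, 1027^512≡2320, 1027^1024≡2356
1112 = 1024 + 64 + 16 + 8, so 1027^1112 ≡ 2356·285·1319·1812 ≡ 1033 (mod 2477)
R · y^e ≡ 115·1033 = 118795 ≡ 2376 (mod 2477)

2376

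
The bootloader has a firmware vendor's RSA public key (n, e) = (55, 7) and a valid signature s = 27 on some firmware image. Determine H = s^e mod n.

s^7 mod 55 = 3

3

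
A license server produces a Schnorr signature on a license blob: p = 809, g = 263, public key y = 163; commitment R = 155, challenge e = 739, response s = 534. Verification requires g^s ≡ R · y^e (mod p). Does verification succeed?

passes

g^s mod p:
263^2 = 69169 ≡ 404
263^4 ≡ 404^2 = 163216 ≡ 607
263^8 ≡ 607^2 = 368449 ≡ 354
263^16 ≡ 354^2 = 125316 ≡ 730
263^32 ≡ 730^2 = 532900 ≡ 578
263^64 ≡ 578^2 = 334084 ≡ 776
263^128 ≡ 776^2 = 602176 ≡ 280
263^256 ≡ 280^2 = 78400 ≡ 736
263^512 ≡ 736^2 = 541696 ≡ 475
534 = 512 + 16 + 4 + 2, so 263^534 ≡ 475·730·607·404 ≡ 140 (mod 809)
R · y^e mod p:
163^2 = 26569 ≡ 681
163^4 ≡ 681^2 = 463761 ≡ 204
163^8 ≡ 204^2 = 41616 ≡ 357
163^16 ≡ 357^2 = 127449 ≡ 436
163^32 ≡ 436^2 = 190096 ≡ 790
163^64 ≡ 790^2 = 624100 ≡ 361
163^128 ≡ 361^2 = 130321 ≡ 72
163^256 ≡ 72^2 = 5184 ≡ 330
163^512 ≡ 330^2 = 108900 ≡ 494
739 = 512 + 128 + 64 + 32 + 2 + 1, so 163^739 ≡ 494·72·361·790·681·163 ≡ 27 (mod 809)
155·27 = 4185 ≡ 140 (mod 809)
140 ≡ 140 (mod 809); signature holds.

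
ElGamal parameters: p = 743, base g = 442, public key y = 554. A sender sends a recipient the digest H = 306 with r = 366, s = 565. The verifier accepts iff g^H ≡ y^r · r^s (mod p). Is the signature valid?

invalid

Left side g^H mod p:
Squares mod 743: 442^1≡442, 442^2≡698, 442^4≡539, 442^8≡8, 442^16≡64, 442^32≡381, 442^64≡276, 442^128≡390, 442^256≡528
306 = 256 + 32 + 16 + 2, so 442^306 ≡ 528·381·64·698 ≡ 69 (mod 743)
Right side y^r · r^s mod p:
Squares mod 743: 554^1≡554, 554^2≡57, 554^4≡277, 554^8≡200, 554^16≡621, 554^32≡24, 554^64≡576, 554^128≡398, 554^256≡145
366 = 256 + 64 + 32 + 8 + 4 + 2, so 554^366 ≡ 145·576·24·200·277·57 ≡ 730 (mod 743)
Squares mod 743: 366^1≡366, 366^2≡216, 366^4≡590, 366^8≡376, 366^16≡206, 366^32≡85, 366^64≡538, 366^128≡417, 366^256≡27, 366^512≡729
565 = 512 + 32 + 16 + 4 + 1, so 366^565 ≡ 729·85·206·590·366 ≡ 467 (mod 743)
730·467 = 340910 ≡ 616 (mod 743)
69 ≠ 616, so verification fails.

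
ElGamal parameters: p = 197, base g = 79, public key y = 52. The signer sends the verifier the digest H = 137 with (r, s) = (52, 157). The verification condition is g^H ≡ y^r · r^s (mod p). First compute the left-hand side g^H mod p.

Squares mod 197: 79^1≡79, 79^2≡134, 79^4≡29, 79^8≡53, 79^16≡51, 79^32≡40, 79^64≡24, 79^128≡182
137 = 128 + 8 + 1, so 79^137 ≡ 182·53·79 ≡ 38 (mod 197)

38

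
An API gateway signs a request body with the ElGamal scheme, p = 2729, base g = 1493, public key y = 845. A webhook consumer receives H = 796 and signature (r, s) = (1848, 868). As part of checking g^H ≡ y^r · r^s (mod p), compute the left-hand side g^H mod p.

1493^2 = 2229049 ≡ 2185
1493^4 ≡ 2185^2 = 4774225 ≡ 1204
1493^8 ≡ 1204^2 = 1449616 ≡ 517
1493^16 ≡ 517^2 = 267289 ≡ 2576
1493^32 ≡ 2576^2 = 6635776 ≡ 1577
1493^64 ≡ 1577^2 = 2486929 ≡ 810
1493^128 ≡ 810^2 = 656100 ≡ 1140
1493^256 ≡ 1140^2 = 1299600 ≡ 596
1493^512 ≡ 596^2 = 355216 ≡ 446
796 = 512 + 256 + 16 + 8 + 4, so 1493^796 ≡ 446·596·2576·517·1204 ≡ 495 (mod 2729)

495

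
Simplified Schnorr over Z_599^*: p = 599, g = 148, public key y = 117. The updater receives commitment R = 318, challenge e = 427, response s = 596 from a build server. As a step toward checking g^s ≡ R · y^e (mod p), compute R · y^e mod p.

Squares mod 599: 117^1≡117, 117^2≡511, 117^4≡556, 117^8≡52, 117^16≡308, 117^32≡222, 117^64≡166, 117^128≡2, 117^256≡4
427 = 256 + 128 + 32 + 8 + 2 + 1, so 117^427 ≡ 4·2·222·52·511·117 ≡ 2 (mod 599)
R · y^e ≡ 318·2 = 636 ≡ 37 (mod 599)

37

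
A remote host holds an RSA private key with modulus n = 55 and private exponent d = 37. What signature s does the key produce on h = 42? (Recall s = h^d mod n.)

37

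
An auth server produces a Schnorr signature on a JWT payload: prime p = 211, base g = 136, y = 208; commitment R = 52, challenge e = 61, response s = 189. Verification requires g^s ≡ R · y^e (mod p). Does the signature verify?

does not verify

g^s mod p:
Squares mod 211: 136^1≡136, 136^2≡139, 136^4≡120, 136^8≡52, 136^16≡172, 136^32≡44, 136^64≡37, 136^128≡103
189 = 128 + 32 + 16 + 8 + 4 + 1, so 136^189 ≡ 103·44·172·52·120·136 ≡ 71 (mod 211)
R · y^e mod p:
Squares mod 211: 208^1≡208, 208^2≡9, 208^4≡81, 208^8≡20, 208^16≡189, 208^32≡62
61 = 32 + 16 + 8 + 4 + 1, so 208^61 ≡ 62·189·20·81·208 ≡ 53 (mod 211)
52·53 = 2756 ≡ 13 (mod 211)
71 ≠ 13; the check fails.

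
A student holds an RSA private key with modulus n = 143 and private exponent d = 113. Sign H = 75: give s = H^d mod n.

69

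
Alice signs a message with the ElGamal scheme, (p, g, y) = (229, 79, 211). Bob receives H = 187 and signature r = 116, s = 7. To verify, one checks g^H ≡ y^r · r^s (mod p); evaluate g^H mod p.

182

79^2 = 6241 ≡ 58
79^4 ≡ 58^2 = 3364 ≡ 158
79^8 ≡ 158^2 = 24964 ≡ 3
79^16 ≡ 3^2 = 9
79^32 ≡ 9^2 = 81
79^64 ≡ 81^2 = 6561 ≡ 149
79^128 ≡ 149^2 = 22201 ≡ 217
187 = 128 + 32 + 16 + 8 + 2 + 1, so 79^187 ≡ 217·81·9·3·58·79 ≡ 182 (mod 229)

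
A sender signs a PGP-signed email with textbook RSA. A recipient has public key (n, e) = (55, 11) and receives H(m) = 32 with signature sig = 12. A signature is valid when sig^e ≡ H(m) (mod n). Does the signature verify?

sig^2 ≡ 12^2 = 144 ≡ 34
sig^4 ≡ 34^2 = 1156 ≡ 1
sig^8 ≡ 1^2 = 1
11 = 8 + 2 + 1, so sig^11 ≡ 1·34·12 ≡ 23 (mod 55)
23 ≠ 32, so verification fails.

does not verify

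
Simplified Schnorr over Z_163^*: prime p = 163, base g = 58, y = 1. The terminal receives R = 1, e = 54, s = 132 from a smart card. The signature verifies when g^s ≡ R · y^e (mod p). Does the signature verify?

verifies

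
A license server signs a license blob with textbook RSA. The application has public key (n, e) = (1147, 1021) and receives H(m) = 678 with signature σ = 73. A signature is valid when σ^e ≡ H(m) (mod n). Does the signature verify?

does not verify

σ^2 ≡ 73^2 = 5329 ≡ 741
σ^4 ≡ 741^2 = 549081 ≡ 815
σ^8 ≡ 815^2 = 664225 ≡ 112
σ^16 ≡ 112^2 = 12544 ≡ 1074
σ^32 ≡ 1074^2 = 1153476 ≡ 741
σ^64 ≡ 741^2 = 549081 ≡ 815
σ^128 ≡ 815^2 = 664225 ≡ 112
σ^256 ≡ 112^2 = 12544 ≡ 1074
σ^512 ≡ 1074^2 = 1153476 ≡ 741
1021 = 512 + 256 + 128 + 64 + 32 + 16 + 8 + 4 + 1, so σ^1021 ≡ 741·1074·112·815·741·1074·112·815·73 ≡ 73 (mod 1147)
The recovered value 73 does not match the digest 678.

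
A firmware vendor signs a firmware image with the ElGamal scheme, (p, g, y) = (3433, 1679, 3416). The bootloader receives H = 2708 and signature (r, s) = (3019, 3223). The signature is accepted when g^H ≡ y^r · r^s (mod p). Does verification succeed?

Left side g^H mod p:
1679^2 = 2819041 ≡ 548
1679^4 ≡ 548^2 = 300304 ≡ 1633
1679^8 ≡ 1633^2 = 2666689 ≡ 2681
1679^16 ≡ 2681^2 = 7187761 ≡ 2492
1679^32 ≡ 2492^2 = 6210064 ≡ 3200
1679^64 ≡ 3200^2 = 10240000 ≡ 2794
1679^128 ≡ 2794^2 = 7806436 ≡ 3227
1679^256 ≡ 3227^2 = 10413529 ≡ 1240
1679^512 ≡ 1240^2 = 1537600 ≡ 3049
1679^1024 ≡ 3049^2 = 9296401 ≡ 3270
1679^2048 ≡ 3270^2 = 10692900 ≡ 2538
2708 = 2048 + 512 + 128 + 16 + 4, so 1679^2708 ≡ 2538·3049·3227·2492·1633 ≡ 870 (mod 3433)
Right side y^r · r^s mod p:
3416^2 = 11669056 ≡ 289
3416^4 ≡ 289^2 = 83521 ≡ 1129
3416^8 ≡ 1129^2 = 1274641 ≡ 998
3416^16 ≡ 998^2 = 996004 ≡ 434
3416^32 ≡ 434^2 = 188356 ≡ 2974
3416^64 ≡ 2974^2 = 8844676 ≡ 1268
3416^128 ≡ 1268^2 = 1607824 ≡ 1180
3416^256 ≡ 1180^2 = 1392400 ≡ 2035
3416^512 ≡ 2035^2 = 4141225 ≡ 1027
3416^1024 ≡ 1027^2 = 1054729 ≡ 798
3416^2048 ≡ 798^2 = 636804 ≡ 1699
3019 = 2048 + 512 + 256 + 128 + 64 + 8 + 2 + 1, so 3416^3019 ≡ 1699·1027·2035·1180·1268·998·289·3416 ≡ 963 (mod 3433)
3019^2 = 9114361 ≡ 3179
3019^4 ≡ 3179^2 = 10106041 ≡ 2722
3019^8 ≡ 2722^2 = 7409284 ≡ 870
3019^16 ≡ 870^2 = 756900 ≡ 1640
3019^32 ≡ 1640^2 = 2689600 ≡ 1561
3019^64 ≡ 1561^2 = 2436721 ≡ 2724
3019^128 ≡ 2724^2 = 7420176 ≡ 1463
3019^256 ≡ 1463^2 = 2140369 ≡ 1610
3019^512 ≡ 1610^2 = 2592100 ≡ 185
3019^1024 ≡ 185^2 = 34225 ≡ 3328
3019^2048 ≡ 3328^2 = 11075584 ≡ 726
3223 = 2048 + 1024 + 128 + 16 + 4 + 2 + 1, so 3019^3223 ≡ 726·3328·1463·1640·2722·3179·3019 ≡ 2835 (mod 3433)
963·2835 = 2730105 ≡ 870 (mod 3433)
870 ≡ 870 (mod 3433), so the signature is genuine.

passes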